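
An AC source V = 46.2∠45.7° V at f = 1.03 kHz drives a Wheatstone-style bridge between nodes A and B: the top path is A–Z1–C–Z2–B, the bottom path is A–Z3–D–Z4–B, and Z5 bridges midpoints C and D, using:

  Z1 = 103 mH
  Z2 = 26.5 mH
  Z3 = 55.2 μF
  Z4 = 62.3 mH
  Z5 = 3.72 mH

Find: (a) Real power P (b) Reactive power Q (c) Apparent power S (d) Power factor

Step 1 — Angular frequency: ω = 2π·f = 2π·1030 = 6472 rad/s.
Step 2 — Component impedances:
  Z1: Z = jωL = j·6472·0.103 = 0 + j666.6 Ω
  Z2: Z = jωL = j·6472·0.0265 = 0 + j171.5 Ω
  Z3: Z = 1/(jωC) = -j/(ω·C) = 0 - j2.799 Ω
  Z4: Z = jωL = j·6472·0.0623 = 0 + j403.2 Ω
  Z5: Z = jωL = j·6472·0.00372 = 0 + j24.07 Ω
Step 3 — Bridge requires nodal analysis (the Z5 bridge couples midpoints C and D, so the two paths cannot be reduced to a simple series/parallel combination). Setting node B to ground and injecting 1 A at node A, the 3-node admittance system at A, C, D solves to V_A = Z_AB = 0 + j128.6 Ω = 128.6∠90.0° Ω.
Step 4 — Source phasor: V = 46.2∠45.7° V = 32.27 + j33.07 V.
Step 5 — Current: I = V / Z = 0.2571 - j0.2508 A = 0.3592∠-44.3° A.
Step 6 — Complex power: S = V·I* = 0 + j16.59 VA.
Step 7 — Real power: P = Re(S) = 0 W.
Step 8 — Reactive power: Q = Im(S) = 16.59 VAR.
Step 9 — Apparent power: |S| = 16.59 VA.
Step 10 — Power factor: PF = P/|S| = 0 (lagging).

(a) P = 0 W  (b) Q = 16.59 VAR  (c) S = 16.59 VA  (d) PF = 0 (lagging)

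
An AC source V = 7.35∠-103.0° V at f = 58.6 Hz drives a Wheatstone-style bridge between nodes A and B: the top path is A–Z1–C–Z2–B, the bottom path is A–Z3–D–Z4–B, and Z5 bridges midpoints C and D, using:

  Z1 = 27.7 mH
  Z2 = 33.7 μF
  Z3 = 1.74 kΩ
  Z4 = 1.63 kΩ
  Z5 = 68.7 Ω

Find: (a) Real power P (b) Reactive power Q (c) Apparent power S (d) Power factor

Step 1 — Angular frequency: ω = 2π·f = 2π·58.6 = 368.2 rad/s.
Step 2 — Component impedances:
  Z1: Z = jωL = j·368.2·0.0277 = 0 + j10.2 Ω
  Z2: Z = 1/(jωC) = -j/(ω·C) = 0 - j80.59 Ω
  Z3: Z = R = 1740 Ω
  Z4: Z = R = 1630 Ω
  Z5: Z = R = 68.7 Ω
Step 3 — Bridge requires nodal analysis (the Z5 bridge couples midpoints C and D, so the two paths cannot be reduced to a simple series/parallel combination). Setting node B to ground and injecting 1 A at node A, the 3-node admittance system at A, C, D solves to V_A = Z_AB = 3.842 - j70.21 Ω = 70.32∠-86.9° Ω.
Step 4 — Source phasor: V = 7.35∠-103.0° V = -1.653 - j7.162 V.
Step 5 — Current: I = V / Z = 0.1004 - j0.02904 A = 0.1045∠-16.1° A.
Step 6 — Complex power: S = V·I* = 0.04197 - j0.7671 VA.
Step 7 — Real power: P = Re(S) = 0.04197 W.
Step 8 — Reactive power: Q = Im(S) = -0.7671 VAR.
Step 9 — Apparent power: |S| = 0.7683 VA.
Step 10 — Power factor: PF = P/|S| = 0.05463 (leading).

(a) P = 0.04197 W  (b) Q = -0.7671 VAR  (c) S = 0.7683 VA  (d) PF = 0.05463 (leading)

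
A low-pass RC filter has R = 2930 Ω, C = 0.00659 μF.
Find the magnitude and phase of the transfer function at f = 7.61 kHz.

Step 1 — Angular frequency: ω = 2π·7610 = 4.782e+04 rad/s.
Step 2 — Transfer function: H(jω) = 1/(1 + jωRC).
Step 3 — Denominator: 1 + jωRC = 1 + j·4.782e+04·2930·6.59e-09 = 1 + j0.9232.
Step 4 — H = 0.5398 - j0.4984.
Step 5 — Magnitude: |H| = 0.7347 (-2.7 dB); phase: φ = -42.7°.

|H| = 0.7347 (-2.7 dB), φ = -42.7°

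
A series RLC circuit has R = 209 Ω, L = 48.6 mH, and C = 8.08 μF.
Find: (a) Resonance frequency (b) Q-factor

Step 1 — Resonance condition Im(Z)=0 gives ω₀ = 1/√(LC).
Step 2 — ω₀ = 1/√(0.0486·8.08e-06) = 1596 rad/s.
Step 3 — f₀ = ω₀/(2π) = 254 Hz.
Step 4 — Series Q: Q = ω₀L/R = 1596·0.0486/209 = 0.3711.

(a) f₀ = 254 Hz  (b) Q = 0.3711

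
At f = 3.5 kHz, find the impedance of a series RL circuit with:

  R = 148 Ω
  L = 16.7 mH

Step 1 — Angular frequency: ω = 2π·f = 2π·3500 = 2.199e+04 rad/s.
Step 2 — Component impedances:
  R: Z = R = 148 Ω
  L: Z = jωL = j·2.199e+04·0.0167 = 0 + j367.3 Ω
Step 3 — Series combination: Z_total = R + L = 148 + j367.3 Ω = 396∠68.1° Ω.

Z = 148 + j367.3 Ω = 396∠68.1° Ω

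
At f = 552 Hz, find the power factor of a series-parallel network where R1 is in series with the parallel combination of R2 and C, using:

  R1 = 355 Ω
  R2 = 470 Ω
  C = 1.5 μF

Step 1 — Angular frequency: ω = 2π·f = 2π·552 = 3468 rad/s.
Step 2 — Component impedances:
  R1: Z = R = 355 Ω
  R2: Z = R = 470 Ω
  C: Z = 1/(jωC) = -j/(ω·C) = 0 - j192.2 Ω
Step 3 — Parallel branch: R2 || C = 1/(1/R2 + 1/C) = 67.35 - j164.7 Ω.
Step 4 — Series with R1: Z_total = R1 + (R2 || C) = 422.3 - j164.7 Ω = 453.3∠-21.3° Ω.
Step 5 — Power factor: PF = cos(φ) = Re(Z)/|Z| = 422.35/453.31 = 0.9317.
Step 6 — Type: Im(Z) = -164.7 ⇒ leading (phase φ = -21.3°).

PF = 0.9317 (leading, φ = -21.3°)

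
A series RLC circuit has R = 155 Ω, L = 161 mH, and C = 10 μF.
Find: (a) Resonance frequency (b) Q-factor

Step 1 — Resonance condition Im(Z)=0 gives ω₀ = 1/√(LC).
Step 2 — ω₀ = 1/√(0.161·1e-05) = 788.1 rad/s.
Step 3 — f₀ = ω₀/(2π) = 125.4 Hz.
Step 4 — Series Q: Q = ω₀L/R = 788.1·0.161/155 = 0.8186.

(a) f₀ = 125.4 Hz  (b) Q = 0.8186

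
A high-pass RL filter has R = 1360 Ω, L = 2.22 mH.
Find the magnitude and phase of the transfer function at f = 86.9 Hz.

Step 1 — Angular frequency: ω = 2π·86.9 = 546 rad/s.
Step 2 — Transfer function: H(jω) = jωL/(R + jωL).
Step 3 — Numerator jωL = j·1.212; denominator R + jωL = 1360 + j1.212.
Step 4 — H = 7.944e-07 + j0.0008913.
Step 5 — Magnitude: |H| = 0.0008913 (-61.0 dB); phase: φ = 89.9°.

|H| = 0.0008913 (-61.0 dB), φ = 89.9°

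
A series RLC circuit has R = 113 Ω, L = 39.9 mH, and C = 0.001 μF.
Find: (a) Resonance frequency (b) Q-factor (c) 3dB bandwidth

Step 1 — Resonance condition Im(Z)=0 gives ω₀ = 1/√(LC).
Step 2 — ω₀ = 1/√(0.0399·1e-09) = 1.583e+05 rad/s.
Step 3 — f₀ = ω₀/(2π) = 2.52e+04 Hz.
Step 4 — Series Q: Q = ω₀L/R = 1.583e+05·0.0399/113 = 55.9.
Step 5 — 3dB bandwidth: Δω = ω₀/Q = 2832 rad/s; BW = Δω/(2π) = 450.7 Hz.

(a) f₀ = 2.52e+04 Hz  (b) Q = 55.9  (c) BW = 450.7 Hz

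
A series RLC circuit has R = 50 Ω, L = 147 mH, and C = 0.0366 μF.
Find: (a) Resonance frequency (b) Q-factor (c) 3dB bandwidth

Step 1 — Resonance condition Im(Z)=0 gives ω₀ = 1/√(LC).
Step 2 — ω₀ = 1/√(0.147·3.66e-08) = 1.363e+04 rad/s.
Step 3 — f₀ = ω₀/(2π) = 2170 Hz.
Step 4 — Series Q: Q = ω₀L/R = 1.363e+04·0.147/50 = 40.08.
Step 5 — 3dB bandwidth: Δω = ω₀/Q = 340.1 rad/s; BW = Δω/(2π) = 54.13 Hz.

(a) f₀ = 2170 Hz  (b) Q = 40.08  (c) BW = 54.13 Hz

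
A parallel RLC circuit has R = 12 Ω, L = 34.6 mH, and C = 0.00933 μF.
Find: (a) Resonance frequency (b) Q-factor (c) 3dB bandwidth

Step 1 — Resonance: ω₀ = 1/√(LC) = 1/√(0.0346·9.33e-09) = 5.566e+04 rad/s.
Step 2 — f₀ = ω₀/(2π) = 8858 Hz.
Step 3 — Parallel Q: Q = R/(ω₀L) = 12/(5.566e+04·0.0346) = 0.006231.
Step 4 — Bandwidth: Δω = ω₀/Q = 8.932e+06 rad/s; BW = Δω/(2π) = 1.422e+06 Hz.

(a) f₀ = 8858 Hz  (b) Q = 0.006231  (c) BW = 1.422e+06 Hz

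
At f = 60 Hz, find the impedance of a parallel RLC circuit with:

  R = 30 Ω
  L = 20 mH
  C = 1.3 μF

Step 1 — Angular frequency: ω = 2π·f = 2π·60 = 377 rad/s.
Step 2 — Component impedances:
  R: Z = R = 30 Ω
  L: Z = jωL = j·377·0.02 = 0 + j7.54 Ω
  C: Z = 1/(jωC) = -j/(ω·C) = 0 - j2040 Ω
Step 3 — Parallel combination: 1/Z_total = 1/R + 1/L + 1/C; Z_total = 1.795 + j7.115 Ω = 7.338∠75.8° Ω.

Z = 1.795 + j7.115 Ω = 7.338∠75.8° Ω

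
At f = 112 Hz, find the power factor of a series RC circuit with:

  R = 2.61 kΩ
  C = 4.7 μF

Step 1 — Angular frequency: ω = 2π·f = 2π·112 = 703.7 rad/s.
Step 2 — Component impedances:
  R: Z = R = 2610 Ω
  C: Z = 1/(jωC) = -j/(ω·C) = 0 - j302.3 Ω
Step 3 — Series combination: Z_total = R + C = 2610 - j302.3 Ω = 2627∠-6.6° Ω.
Step 4 — Power factor: PF = cos(φ) = Re(Z)/|Z| = 2610/2627.45 = 0.9934.
Step 5 — Type: Im(Z) = -302.3 ⇒ leading (phase φ = -6.6°).

PF = 0.9934 (leading, φ = -6.6°)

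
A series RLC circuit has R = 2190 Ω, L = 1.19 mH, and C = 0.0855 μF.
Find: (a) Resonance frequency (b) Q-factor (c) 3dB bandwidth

Step 1 — Resonance: ω₀ = 1/√(LC) = 1/√(0.00119·8.55e-08) = 9.914e+04 rad/s.
Step 2 — f₀ = ω₀/(2π) = 1.578e+04 Hz.
Step 3 — Series Q: Q = ω₀L/R = 9.914e+04·0.00119/2190 = 0.05387.
Step 4 — Bandwidth: Δω = ω₀/Q = 1.84e+06 rad/s; BW = Δω/(2π) = 2.929e+05 Hz.

(a) f₀ = 1.578e+04 Hz  (b) Q = 0.05387  (c) BW = 2.929e+05 Hz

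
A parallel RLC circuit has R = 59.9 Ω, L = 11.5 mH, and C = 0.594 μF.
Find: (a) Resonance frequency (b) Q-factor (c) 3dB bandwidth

Step 1 — Resonance: ω₀ = 1/√(LC) = 1/√(0.0115·5.94e-07) = 1.21e+04 rad/s.
Step 2 — f₀ = ω₀/(2π) = 1926 Hz.
Step 3 — Parallel Q: Q = R/(ω₀L) = 59.9/(1.21e+04·0.0115) = 0.4305.
Step 4 — Bandwidth: Δω = ω₀/Q = 2.811e+04 rad/s; BW = Δω/(2π) = 4473 Hz.

(a) f₀ = 1926 Hz  (b) Q = 0.4305  (c) BW = 4473 Hz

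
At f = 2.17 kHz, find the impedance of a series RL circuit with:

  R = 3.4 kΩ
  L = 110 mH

Step 1 — Angular frequency: ω = 2π·f = 2π·2170 = 1.363e+04 rad/s.
Step 2 — Component impedances:
  R: Z = R = 3400 Ω
  L: Z = jωL = j·1.363e+04·0.11 = 0 + j1500 Ω
Step 3 — Series combination: Z_total = R + L = 3400 + j1500 Ω = 3716∠23.8° Ω.

Z = 3400 + j1500 Ω = 3716∠23.8° Ω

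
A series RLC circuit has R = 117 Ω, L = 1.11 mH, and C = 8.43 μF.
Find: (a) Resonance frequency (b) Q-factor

Step 1 — Resonance condition Im(Z)=0 gives ω₀ = 1/√(LC).
Step 2 — ω₀ = 1/√(0.00111·8.43e-06) = 1.034e+04 rad/s.
Step 3 — f₀ = ω₀/(2π) = 1645 Hz.
Step 4 — Series Q: Q = ω₀L/R = 1.034e+04·0.00111/117 = 0.09808.

(a) f₀ = 1645 Hz  (b) Q = 0.09808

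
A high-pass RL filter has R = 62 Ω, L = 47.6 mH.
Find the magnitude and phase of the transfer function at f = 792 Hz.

Step 1 — Angular frequency: ω = 2π·792 = 4976 rad/s.
Step 2 — Transfer function: H(jω) = jωL/(R + jωL).
Step 3 — Numerator jωL = j·236.9; denominator R + jωL = 62 + j236.9.
Step 4 — H = 0.9359 + j0.245.
Step 5 — Magnitude: |H| = 0.9674 (-0.3 dB); phase: φ = 14.7°.

|H| = 0.9674 (-0.3 dB), φ = 14.7°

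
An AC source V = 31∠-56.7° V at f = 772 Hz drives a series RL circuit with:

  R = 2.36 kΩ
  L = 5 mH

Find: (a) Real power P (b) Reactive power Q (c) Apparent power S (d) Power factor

Step 1 — Angular frequency: ω = 2π·f = 2π·772 = 4851 rad/s.
Step 2 — Component impedances:
  R: Z = R = 2360 Ω
  L: Z = jωL = j·4851·0.005 = 0 + j24.25 Ω
Step 3 — Series combination: Z_total = R + L = 2360 + j24.25 Ω = 2360∠0.6° Ω.
Step 4 — Source phasor: V = 31∠-56.7° V = 17.02 - j25.91 V.
Step 5 — Current: I = V / Z = 0.007098 - j0.01105 A = 0.01313∠-57.3° A.
Step 6 — Complex power: S = V·I* = 0.4072 + j0.004184 VA.
Step 7 — Real power: P = Re(S) = 0.4072 W.
Step 8 — Reactive power: Q = Im(S) = 0.004184 VAR.
Step 9 — Apparent power: |S| = 0.4072 VA.
Step 10 — Power factor: PF = P/|S| = 0.9999 (lagging).

(a) P = 0.4072 W  (b) Q = 0.004184 VAR  (c) S = 0.4072 VA  (d) PF = 0.9999 (lagging)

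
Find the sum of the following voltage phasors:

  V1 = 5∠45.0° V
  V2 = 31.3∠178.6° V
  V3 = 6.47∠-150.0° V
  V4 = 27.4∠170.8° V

Step 1 — Convert each phasor to rectangular form:
  V1 = 5·(cos(45.0°) + j·sin(45.0°)) = 3.536 + j3.536 V
  V2 = 31.3·(cos(178.6°) + j·sin(178.6°)) = -31.29 + j0.7647 V
  V3 = 6.47·(cos(-150.0°) + j·sin(-150.0°)) = -5.603 - j3.235 V
  V4 = 27.4·(cos(170.8°) + j·sin(170.8°)) = -27.05 + j4.381 V
Step 2 — Sum components: V_total = -60.41 + j5.446 V.
Step 3 — Convert to polar: |V_total| = 60.65 V, ∠V_total = 174.8°.

V_total = 60.65∠174.8° V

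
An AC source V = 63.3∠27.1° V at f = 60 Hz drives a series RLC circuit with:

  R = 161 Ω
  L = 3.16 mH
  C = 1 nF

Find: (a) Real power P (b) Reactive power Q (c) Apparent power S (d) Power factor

Step 1 — Angular frequency: ω = 2π·f = 2π·60 = 377 rad/s.
Step 2 — Component impedances:
  R: Z = R = 161 Ω
  L: Z = jωL = j·377·0.00316 = 0 + j1.191 Ω
  C: Z = 1/(jωC) = -j/(ω·C) = 0 - j2.653e+06 Ω
Step 3 — Series combination: Z_total = R + L + C = 161 - j2.653e+06 Ω = 2.653e+06∠-90.0° Ω.
Step 4 — Source phasor: V = 63.3∠27.1° V = 56.35 + j28.84 V.
Step 5 — Current: I = V / Z = -1.087e-05 + j2.124e-05 A = 2.386e-05∠117.1° A.
Step 6 — Complex power: S = V·I* = 9.168e-08 - j0.001511 VA.
Step 7 — Real power: P = Re(S) = 9.168e-08 W.
Step 8 — Reactive power: Q = Im(S) = -0.001511 VAR.
Step 9 — Apparent power: |S| = 0.001511 VA.
Step 10 — Power factor: PF = P/|S| = 6.07e-05 (leading).

(a) P = 9.168e-08 W  (b) Q = -0.001511 VAR  (c) S = 0.001511 VA  (d) PF = 6.07e-05 (leading)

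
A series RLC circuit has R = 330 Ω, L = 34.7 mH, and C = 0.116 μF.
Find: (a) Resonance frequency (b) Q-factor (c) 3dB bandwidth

Step 1 — Resonance: ω₀ = 1/√(LC) = 1/√(0.0347·1.16e-07) = 1.576e+04 rad/s.
Step 2 — f₀ = ω₀/(2π) = 2509 Hz.
Step 3 — Series Q: Q = ω₀L/R = 1.576e+04·0.0347/330 = 1.657.
Step 4 — Bandwidth: Δω = ω₀/Q = 9510 rad/s; BW = Δω/(2π) = 1514 Hz.

(a) f₀ = 2509 Hz  (b) Q = 1.657  (c) BW = 1514 Hz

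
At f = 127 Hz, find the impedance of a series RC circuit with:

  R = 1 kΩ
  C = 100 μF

Step 1 — Angular frequency: ω = 2π·f = 2π·127 = 798 rad/s.
Step 2 — Component impedances:
  R: Z = R = 1000 Ω
  C: Z = 1/(jωC) = -j/(ω·C) = 0 - j12.53 Ω
Step 3 — Series combination: Z_total = R + C = 1000 - j12.53 Ω = 1000∠-0.7° Ω.

Z = 1000 - j12.53 Ω = 1000∠-0.7° Ω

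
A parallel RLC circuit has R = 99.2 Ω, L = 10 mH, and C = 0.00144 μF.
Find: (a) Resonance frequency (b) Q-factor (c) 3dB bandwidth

Step 1 — Resonance: ω₀ = 1/√(LC) = 1/√(0.01·1.44e-09) = 2.635e+05 rad/s.
Step 2 — f₀ = ω₀/(2π) = 4.194e+04 Hz.
Step 3 — Parallel Q: Q = R/(ω₀L) = 99.2/(2.635e+05·0.01) = 0.03764.
Step 4 — Bandwidth: Δω = ω₀/Q = 7e+06 rad/s; BW = Δω/(2π) = 1.114e+06 Hz.

(a) f₀ = 4.194e+04 Hz  (b) Q = 0.03764  (c) BW = 1.114e+06 Hz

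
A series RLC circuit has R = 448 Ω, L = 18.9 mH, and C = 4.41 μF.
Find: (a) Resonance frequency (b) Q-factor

Step 1 — Resonance condition Im(Z)=0 gives ω₀ = 1/√(LC).
Step 2 — ω₀ = 1/√(0.0189·4.41e-06) = 3464 rad/s.
Step 3 — f₀ = ω₀/(2π) = 551.3 Hz.
Step 4 — Series Q: Q = ω₀L/R = 3464·0.0189/448 = 0.1461.

(a) f₀ = 551.3 Hz  (b) Q = 0.1461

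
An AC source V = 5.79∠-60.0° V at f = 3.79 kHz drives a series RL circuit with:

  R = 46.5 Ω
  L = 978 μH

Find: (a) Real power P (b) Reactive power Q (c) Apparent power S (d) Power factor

Step 1 — Angular frequency: ω = 2π·f = 2π·3790 = 2.381e+04 rad/s.
Step 2 — Component impedances:
  R: Z = R = 46.5 Ω
  L: Z = jωL = j·2.381e+04·0.000978 = 0 + j23.29 Ω
Step 3 — Series combination: Z_total = R + L = 46.5 + j23.29 Ω = 52.01∠26.6° Ω.
Step 4 — Source phasor: V = 5.79∠-60.0° V = 2.895 - j5.014 V.
Step 5 — Current: I = V / Z = 0.006595 - j0.1111 A = 0.1113∠-86.6° A.
Step 6 — Complex power: S = V·I* = 0.5764 + j0.2887 VA.
Step 7 — Real power: P = Re(S) = 0.5764 W.
Step 8 — Reactive power: Q = Im(S) = 0.2887 VAR.
Step 9 — Apparent power: |S| = 0.6446 VA.
Step 10 — Power factor: PF = P/|S| = 0.8941 (lagging).

(a) P = 0.5764 W  (b) Q = 0.2887 VAR  (c) S = 0.6446 VA  (d) PF = 0.8941 (lagging)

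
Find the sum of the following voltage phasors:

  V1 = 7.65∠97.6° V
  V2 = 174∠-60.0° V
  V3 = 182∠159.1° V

Step 1 — Convert each phasor to rectangular form:
  V1 = 7.65·(cos(97.6°) + j·sin(97.6°)) = -1.012 + j7.583 V
  V2 = 174·(cos(-60.0°) + j·sin(-60.0°)) = 87 - j150.7 V
  V3 = 182·(cos(159.1°) + j·sin(159.1°)) = -170 + j64.93 V
Step 2 — Sum components: V_total = -84.04 - j78.18 V.
Step 3 — Convert to polar: |V_total| = 114.8 V, ∠V_total = -137.1°.

V_total = 114.8∠-137.1° V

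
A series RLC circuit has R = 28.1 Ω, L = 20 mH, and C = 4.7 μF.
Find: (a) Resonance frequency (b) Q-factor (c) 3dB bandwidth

Step 1 — Resonance condition Im(Z)=0 gives ω₀ = 1/√(LC).
Step 2 — ω₀ = 1/√(0.02·4.7e-06) = 3262 rad/s.
Step 3 — f₀ = ω₀/(2π) = 519.1 Hz.
Step 4 — Series Q: Q = ω₀L/R = 3262·0.02/28.1 = 2.321.
Step 5 — 3dB bandwidth: Δω = ω₀/Q = 1405 rad/s; BW = Δω/(2π) = 223.6 Hz.

(a) f₀ = 519.1 Hz  (b) Q = 2.321  (c) BW = 223.6 Hz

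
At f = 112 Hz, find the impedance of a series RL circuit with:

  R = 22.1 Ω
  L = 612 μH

Step 1 — Angular frequency: ω = 2π·f = 2π·112 = 703.7 rad/s.
Step 2 — Component impedances:
  R: Z = R = 22.1 Ω
  L: Z = jωL = j·703.7·0.000612 = 0 + j0.4307 Ω
Step 3 — Series combination: Z_total = R + L = 22.1 + j0.4307 Ω = 22.1∠1.1° Ω.

Z = 22.1 + j0.4307 Ω = 22.1∠1.1° Ω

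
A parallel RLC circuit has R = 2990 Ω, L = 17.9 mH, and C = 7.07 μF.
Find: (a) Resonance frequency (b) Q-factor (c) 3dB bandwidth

Step 1 — Resonance: ω₀ = 1/√(LC) = 1/√(0.0179·7.07e-06) = 2811 rad/s.
Step 2 — f₀ = ω₀/(2π) = 447.4 Hz.
Step 3 — Parallel Q: Q = R/(ω₀L) = 2990/(2811·0.0179) = 59.42.
Step 4 — Bandwidth: Δω = ω₀/Q = 47.31 rad/s; BW = Δω/(2π) = 7.529 Hz.

(a) f₀ = 447.4 Hz  (b) Q = 59.42  (c) BW = 7.529 Hz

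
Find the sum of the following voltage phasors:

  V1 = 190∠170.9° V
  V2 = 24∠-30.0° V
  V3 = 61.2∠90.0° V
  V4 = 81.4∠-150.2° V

Step 1 — Convert each phasor to rectangular form:
  V1 = 190·(cos(170.9°) + j·sin(170.9°)) = -187.6 + j30.05 V
  V2 = 24·(cos(-30.0°) + j·sin(-30.0°)) = 20.78 - j12 V
  V3 = 61.2·(cos(90.0°) + j·sin(90.0°)) = 0 + j61.2 V
  V4 = 81.4·(cos(-150.2°) + j·sin(-150.2°)) = -70.64 - j40.45 V
Step 2 — Sum components: V_total = -237.5 + j38.8 V.
Step 3 — Convert to polar: |V_total| = 240.6 V, ∠V_total = 170.7°.

V_total = 240.6∠170.7° V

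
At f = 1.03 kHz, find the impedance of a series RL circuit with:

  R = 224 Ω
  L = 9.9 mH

Step 1 — Angular frequency: ω = 2π·f = 2π·1030 = 6472 rad/s.
Step 2 — Component impedances:
  R: Z = R = 224 Ω
  L: Z = jωL = j·6472·0.0099 = 0 + j64.07 Ω
Step 3 — Series combination: Z_total = R + L = 224 + j64.07 Ω = 233∠16.0° Ω.

Z = 224 + j64.07 Ω = 233∠16.0° Ω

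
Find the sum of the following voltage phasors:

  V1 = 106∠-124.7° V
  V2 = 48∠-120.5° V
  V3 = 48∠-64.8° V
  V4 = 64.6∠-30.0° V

Step 1 — Convert each phasor to rectangular form:
  V1 = 106·(cos(-124.7°) + j·sin(-124.7°)) = -60.34 - j87.15 V
  V2 = 48·(cos(-120.5°) + j·sin(-120.5°)) = -24.36 - j41.36 V
  V3 = 48·(cos(-64.8°) + j·sin(-64.8°)) = 20.44 - j43.43 V
  V4 = 64.6·(cos(-30.0°) + j·sin(-30.0°)) = 55.95 - j32.3 V
Step 2 — Sum components: V_total = -8.323 - j204.2 V.
Step 3 — Convert to polar: |V_total| = 204.4 V, ∠V_total = -92.3°.

V_total = 204.4∠-92.3° V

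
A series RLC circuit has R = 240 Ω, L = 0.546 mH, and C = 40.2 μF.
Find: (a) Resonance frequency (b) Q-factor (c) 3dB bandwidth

Step 1 — Resonance condition Im(Z)=0 gives ω₀ = 1/√(LC).
Step 2 — ω₀ = 1/√(0.000546·4.02e-05) = 6750 rad/s.
Step 3 — f₀ = ω₀/(2π) = 1074 Hz.
Step 4 — Series Q: Q = ω₀L/R = 6750·0.000546/240 = 0.01536.
Step 5 — 3dB bandwidth: Δω = ω₀/Q = 4.396e+05 rad/s; BW = Δω/(2π) = 6.996e+04 Hz.

(a) f₀ = 1074 Hz  (b) Q = 0.01536  (c) BW = 6.996e+04 Hz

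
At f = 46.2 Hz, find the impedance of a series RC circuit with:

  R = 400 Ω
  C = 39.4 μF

Step 1 — Angular frequency: ω = 2π·f = 2π·46.2 = 290.3 rad/s.
Step 2 — Component impedances:
  R: Z = R = 400 Ω
  C: Z = 1/(jωC) = -j/(ω·C) = 0 - j87.43 Ω
Step 3 — Series combination: Z_total = R + C = 400 - j87.43 Ω = 409.4∠-12.3° Ω.

Z = 400 - j87.43 Ω = 409.4∠-12.3° Ω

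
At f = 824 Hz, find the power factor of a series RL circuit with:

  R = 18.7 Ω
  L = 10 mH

Step 1 — Angular frequency: ω = 2π·f = 2π·824 = 5177 rad/s.
Step 2 — Component impedances:
  R: Z = R = 18.7 Ω
  L: Z = jωL = j·5177·0.01 = 0 + j51.77 Ω
Step 3 — Series combination: Z_total = R + L = 18.7 + j51.77 Ω = 55.05∠70.1° Ω.
Step 4 — Power factor: PF = cos(φ) = Re(Z)/|Z| = 18.7/55.05 = 0.3397.
Step 5 — Type: Im(Z) = 51.77 ⇒ lagging (phase φ = 70.1°).

PF = 0.3397 (lagging, φ = 70.1°)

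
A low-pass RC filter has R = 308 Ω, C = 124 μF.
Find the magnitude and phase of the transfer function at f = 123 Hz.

Step 1 — Angular frequency: ω = 2π·123 = 772.8 rad/s.
Step 2 — Transfer function: H(jω) = 1/(1 + jωRC).
Step 3 — Denominator: 1 + jωRC = 1 + j·772.8·308·0.000124 = 1 + j29.52.
Step 4 — H = 0.001147 - j0.03384.
Step 5 — Magnitude: |H| = 0.03386 (-29.4 dB); phase: φ = -88.1°.

|H| = 0.03386 (-29.4 dB), φ = -88.1°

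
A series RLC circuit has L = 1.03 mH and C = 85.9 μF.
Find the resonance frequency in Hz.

Step 1 — Resonance condition Im(Z)=0 gives ω₀ = 1/√(LC).
Step 2 — ω₀ = 1/√(0.00103·8.59e-05) = 3362 rad/s.
Step 3 — f₀ = ω₀/(2π) = 535.1 Hz.

f₀ = 535.1 Hz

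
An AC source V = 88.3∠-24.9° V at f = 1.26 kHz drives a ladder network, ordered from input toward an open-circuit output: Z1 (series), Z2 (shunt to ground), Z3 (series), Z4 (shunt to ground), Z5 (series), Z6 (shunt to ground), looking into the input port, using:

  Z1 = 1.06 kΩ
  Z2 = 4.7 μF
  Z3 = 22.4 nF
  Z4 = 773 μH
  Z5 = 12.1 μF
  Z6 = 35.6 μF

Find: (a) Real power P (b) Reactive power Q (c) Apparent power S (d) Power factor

Step 1 — Angular frequency: ω = 2π·f = 2π·1260 = 7917 rad/s.
Step 2 — Component impedances:
  Z1: Z = R = 1060 Ω
  Z2: Z = 1/(jωC) = -j/(ω·C) = 0 - j26.88 Ω
  Z3: Z = 1/(jωC) = -j/(ω·C) = 0 - j5639 Ω
  Z4: Z = jωL = j·7917·0.000773 = 0 + j6.12 Ω
  Z5: Z = 1/(jωC) = -j/(ω·C) = 0 - j10.44 Ω
  Z6: Z = 1/(jωC) = -j/(ω·C) = 0 - j3.548 Ω
Step 3 — Ladder network (open output): work backward from the far end, alternating series and parallel combinations. Z_in = 1060 - j26.75 Ω = 1060∠-1.4° Ω.
Step 4 — Source phasor: V = 88.3∠-24.9° V = 80.09 - j37.18 V.
Step 5 — Current: I = V / Z = 0.07639 - j0.03315 A = 0.08328∠-23.5° A.
Step 6 — Complex power: S = V·I* = 7.351 - j0.1855 VA.
Step 7 — Real power: P = Re(S) = 7.351 W.
Step 8 — Reactive power: Q = Im(S) = -0.1855 VAR.
Step 9 — Apparent power: |S| = 7.353 VA.
Step 10 — Power factor: PF = P/|S| = 0.9997 (leading).

(a) P = 7.351 W  (b) Q = -0.1855 VAR  (c) S = 7.353 VA  (d) PF = 0.9997 (leading)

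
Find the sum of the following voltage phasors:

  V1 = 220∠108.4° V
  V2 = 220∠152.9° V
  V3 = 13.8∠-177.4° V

Step 1 — Convert each phasor to rectangular form:
  V1 = 220·(cos(108.4°) + j·sin(108.4°)) = -69.44 + j208.8 V
  V2 = 220·(cos(152.9°) + j·sin(152.9°)) = -195.8 + j100.2 V
  V3 = 13.8·(cos(-177.4°) + j·sin(-177.4°)) = -13.79 - j0.626 V
Step 2 — Sum components: V_total = -279.1 + j308.3 V.
Step 3 — Convert to polar: |V_total| = 415.9 V, ∠V_total = 132.1°.

V_total = 415.9∠132.1° V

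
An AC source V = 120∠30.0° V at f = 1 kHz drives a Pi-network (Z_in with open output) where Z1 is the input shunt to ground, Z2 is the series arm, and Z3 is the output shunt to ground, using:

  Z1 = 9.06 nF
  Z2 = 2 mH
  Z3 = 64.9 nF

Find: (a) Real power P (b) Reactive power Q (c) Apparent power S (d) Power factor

Step 1 — Angular frequency: ω = 2π·f = 2π·1000 = 6283 rad/s.
Step 2 — Component impedances:
  Z1: Z = 1/(jωC) = -j/(ω·C) = 0 - j1.757e+04 Ω
  Z2: Z = jωL = j·6283·0.002 = 0 + j12.57 Ω
  Z3: Z = 1/(jωC) = -j/(ω·C) = 0 - j2452 Ω
Step 3 — With open output, the series arm Z2 and the output shunt Z3 appear in series to ground: Z2 + Z3 = 0 - j2440 Ω.
Step 4 — Parallel with input shunt Z1: Z_in = Z1 || (Z2 + Z3) = 0 - j2142 Ω = 2142∠-90.0° Ω.
Step 5 — Source phasor: V = 120∠30.0° V = 103.9 + j60 V.
Step 6 — Current: I = V / Z = -0.02801 + j0.04851 A = 0.05602∠120.0° A.
Step 7 — Complex power: S = V·I* = 0 - j6.722 VA.
Step 8 — Real power: P = Re(S) = 0 W.
Step 9 — Reactive power: Q = Im(S) = -6.722 VAR.
Step 10 — Apparent power: |S| = 6.722 VA.
Step 11 — Power factor: PF = P/|S| = 0 (leading).

(a) P = 0 W  (b) Q = -6.722 VAR  (c) S = 6.722 VA  (d) PF = 0 (leading)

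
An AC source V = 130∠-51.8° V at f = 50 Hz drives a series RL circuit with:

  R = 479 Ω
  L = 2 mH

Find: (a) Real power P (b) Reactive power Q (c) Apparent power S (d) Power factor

Step 1 — Angular frequency: ω = 2π·f = 2π·50 = 314.2 rad/s.
Step 2 — Component impedances:
  R: Z = R = 479 Ω
  L: Z = jωL = j·314.2·0.002 = 0 + j0.6283 Ω
Step 3 — Series combination: Z_total = R + L = 479 + j0.6283 Ω = 479∠0.1° Ω.
Step 4 — Source phasor: V = 130∠-51.8° V = 80.39 - j102.2 V.
Step 5 — Current: I = V / Z = 0.1676 - j0.2135 A = 0.2714∠-51.9° A.
Step 6 — Complex power: S = V·I* = 35.28 + j0.04628 VA.
Step 7 — Real power: P = Re(S) = 35.28 W.
Step 8 — Reactive power: Q = Im(S) = 0.04628 VAR.
Step 9 — Apparent power: |S| = 35.28 VA.
Step 10 — Power factor: PF = P/|S| = 1 (lagging).

(a) P = 35.28 W  (b) Q = 0.04628 VAR  (c) S = 35.28 VA  (d) PF = 1 (lagging)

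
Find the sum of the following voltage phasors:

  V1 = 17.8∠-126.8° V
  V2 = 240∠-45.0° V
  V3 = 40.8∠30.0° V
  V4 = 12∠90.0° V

Step 1 — Convert each phasor to rectangular form:
  V1 = 17.8·(cos(-126.8°) + j·sin(-126.8°)) = -10.66 - j14.25 V
  V2 = 240·(cos(-45.0°) + j·sin(-45.0°)) = 169.7 - j169.7 V
  V3 = 40.8·(cos(30.0°) + j·sin(30.0°)) = 35.33 + j20.4 V
  V4 = 12·(cos(90.0°) + j·sin(90.0°)) = 0 + j12 V
Step 2 — Sum components: V_total = 194.4 - j151.6 V.
Step 3 — Convert to polar: |V_total| = 246.5 V, ∠V_total = -37.9°.

V_total = 246.5∠-37.9° V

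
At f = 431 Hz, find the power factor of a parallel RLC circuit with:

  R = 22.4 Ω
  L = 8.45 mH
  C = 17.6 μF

Step 1 — Angular frequency: ω = 2π·f = 2π·431 = 2708 rad/s.
Step 2 — Component impedances:
  R: Z = R = 22.4 Ω
  L: Z = jωL = j·2708·0.00845 = 0 + j22.88 Ω
  C: Z = 1/(jωC) = -j/(ω·C) = 0 - j20.98 Ω
Step 3 — Parallel combination: 1/Z_total = 1/R + 1/L + 1/C; Z_total = 22.23 - j1.972 Ω = 22.31∠-5.1° Ω.
Step 4 — Power factor: PF = cos(φ) = Re(Z)/|Z| = 22.225/22.312 = 0.9961.
Step 5 — Type: Im(Z) = -1.972 ⇒ leading (phase φ = -5.1°).

PF = 0.9961 (leading, φ = -5.1°)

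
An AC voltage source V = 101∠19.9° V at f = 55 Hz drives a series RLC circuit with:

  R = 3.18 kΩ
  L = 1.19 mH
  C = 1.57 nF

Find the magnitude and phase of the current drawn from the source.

Step 1 — Angular frequency: ω = 2π·f = 2π·55 = 345.6 rad/s.
Step 2 — Component impedances:
  R: Z = R = 3180 Ω
  L: Z = jωL = j·345.6·0.00119 = 0 + j0.4112 Ω
  C: Z = 1/(jωC) = -j/(ω·C) = 0 - j1.843e+06 Ω
Step 3 — Series combination: Z_total = R + L + C = 3180 - j1.843e+06 Ω = 1.843e+06∠-89.9° Ω.
Step 4 — Source phasor: V = 101∠19.9° V = 94.97 + j34.38 V.
Step 5 — Ohm's law: I = V / Z_total = (94.97 + j34.38) / (3180 - j1.843e+06) = -1.856e-05 + j5.156e-05 A.
Step 6 — Convert to polar: |I| = 5.48e-05 A, ∠I = 109.8°.

I = 5.48e-05∠109.8° A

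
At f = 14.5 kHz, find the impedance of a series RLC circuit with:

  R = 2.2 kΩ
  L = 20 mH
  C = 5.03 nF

Step 1 — Angular frequency: ω = 2π·f = 2π·1.45e+04 = 9.111e+04 rad/s.
Step 2 — Component impedances:
  R: Z = R = 2200 Ω
  L: Z = jωL = j·9.111e+04·0.02 = 0 + j1822 Ω
  C: Z = 1/(jωC) = -j/(ω·C) = 0 - j2182 Ω
Step 3 — Series combination: Z_total = R + L + C = 2200 - j360 Ω = 2229∠-9.3° Ω.

Z = 2200 - j360 Ω = 2229∠-9.3° Ω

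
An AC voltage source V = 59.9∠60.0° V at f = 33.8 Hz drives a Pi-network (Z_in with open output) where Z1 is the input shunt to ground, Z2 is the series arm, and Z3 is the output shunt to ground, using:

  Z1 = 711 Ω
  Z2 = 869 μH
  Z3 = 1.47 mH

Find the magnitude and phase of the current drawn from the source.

Step 1 — Angular frequency: ω = 2π·f = 2π·33.8 = 212.4 rad/s.
Step 2 — Component impedances:
  Z1: Z = R = 711 Ω
  Z2: Z = jωL = j·212.4·0.000869 = 0 + j0.1846 Ω
  Z3: Z = jωL = j·212.4·0.00147 = 0 + j0.3122 Ω
Step 3 — With open output, the series arm Z2 and the output shunt Z3 appear in series to ground: Z2 + Z3 = 0 + j0.4967 Ω.
Step 4 — Parallel with input shunt Z1: Z_in = Z1 || (Z2 + Z3) = 0.000347 + j0.4967 Ω = 0.4967∠90.0° Ω.
Step 5 — Source phasor: V = 59.9∠60.0° V = 29.95 + j51.87 V.
Step 6 — Ohm's law: I = V / Z_total = (29.95 + j51.87) / (0.000347 + j0.4967) = 104.5 - j60.22 A.
Step 7 — Convert to polar: |I| = 120.6 A, ∠I = -30.0°.

I = 120.6∠-30.0° A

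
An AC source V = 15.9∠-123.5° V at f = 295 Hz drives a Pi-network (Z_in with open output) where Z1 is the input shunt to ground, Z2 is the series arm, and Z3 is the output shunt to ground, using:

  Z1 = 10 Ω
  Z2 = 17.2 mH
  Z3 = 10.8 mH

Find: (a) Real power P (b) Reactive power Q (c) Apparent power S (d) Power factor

Step 1 — Angular frequency: ω = 2π·f = 2π·295 = 1854 rad/s.
Step 2 — Component impedances:
  Z1: Z = R = 10 Ω
  Z2: Z = jωL = j·1854·0.0172 = 0 + j31.88 Ω
  Z3: Z = jωL = j·1854·0.0108 = 0 + j20.02 Ω
Step 3 — With open output, the series arm Z2 and the output shunt Z3 appear in series to ground: Z2 + Z3 = 0 + j51.9 Ω.
Step 4 — Parallel with input shunt Z1: Z_in = Z1 || (Z2 + Z3) = 9.642 + j1.858 Ω = 9.819∠10.9° Ω.
Step 5 — Source phasor: V = 15.9∠-123.5° V = -8.776 - j13.26 V.
Step 6 — Current: I = V / Z = -1.133 - j1.157 A = 1.619∠-134.4° A.
Step 7 — Complex power: S = V·I* = 25.28 + j4.871 VA.
Step 8 — Real power: P = Re(S) = 25.28 W.
Step 9 — Reactive power: Q = Im(S) = 4.871 VAR.
Step 10 — Apparent power: |S| = 25.75 VA.
Step 11 — Power factor: PF = P/|S| = 0.9819 (lagging).

(a) P = 25.28 W  (b) Q = 4.871 VAR  (c) S = 25.75 VA  (d) PF = 0.9819 (lagging)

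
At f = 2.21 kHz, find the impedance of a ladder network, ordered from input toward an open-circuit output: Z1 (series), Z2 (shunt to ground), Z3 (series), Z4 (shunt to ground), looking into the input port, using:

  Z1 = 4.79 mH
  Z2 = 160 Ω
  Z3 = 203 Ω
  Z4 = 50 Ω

Step 1 — Angular frequency: ω = 2π·f = 2π·2210 = 1.389e+04 rad/s.
Step 2 — Component impedances:
  Z1: Z = jωL = j·1.389e+04·0.00479 = 0 + j66.51 Ω
  Z2: Z = R = 160 Ω
  Z3: Z = R = 203 Ω
  Z4: Z = R = 50 Ω
Step 3 — Ladder network (open output): work backward from the far end, alternating series and parallel combinations. Z_in = 98.01 + j66.51 Ω = 118.5∠34.2° Ω.

Z = 98.01 + j66.51 Ω = 118.5∠34.2° Ω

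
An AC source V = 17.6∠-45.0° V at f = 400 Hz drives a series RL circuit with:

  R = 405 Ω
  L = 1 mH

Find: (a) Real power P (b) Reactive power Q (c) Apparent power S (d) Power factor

Step 1 — Angular frequency: ω = 2π·f = 2π·400 = 2513 rad/s.
Step 2 — Component impedances:
  R: Z = R = 405 Ω
  L: Z = jωL = j·2513·0.001 = 0 + j2.513 Ω
Step 3 — Series combination: Z_total = R + L = 405 + j2.513 Ω = 405∠0.4° Ω.
Step 4 — Source phasor: V = 17.6∠-45.0° V = 12.45 - j12.45 V.
Step 5 — Current: I = V / Z = 0.03054 - j0.03092 A = 0.04346∠-45.4° A.
Step 6 — Complex power: S = V·I* = 0.7648 + j0.004746 VA.
Step 7 — Real power: P = Re(S) = 0.7648 W.
Step 8 — Reactive power: Q = Im(S) = 0.004746 VAR.
Step 9 — Apparent power: |S| = 0.7648 VA.
Step 10 — Power factor: PF = P/|S| = 1 (lagging).

(a) P = 0.7648 W  (b) Q = 0.004746 VAR  (c) S = 0.7648 VA  (d) PF = 1 (lagging)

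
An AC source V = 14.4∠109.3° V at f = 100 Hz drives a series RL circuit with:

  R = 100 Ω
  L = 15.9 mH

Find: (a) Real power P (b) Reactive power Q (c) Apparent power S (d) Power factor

Step 1 — Angular frequency: ω = 2π·f = 2π·100 = 628.3 rad/s.
Step 2 — Component impedances:
  R: Z = R = 100 Ω
  L: Z = jωL = j·628.3·0.0159 = 0 + j9.99 Ω
Step 3 — Series combination: Z_total = R + L = 100 + j9.99 Ω = 100.5∠5.7° Ω.
Step 4 — Source phasor: V = 14.4∠109.3° V = -4.759 + j13.59 V.
Step 5 — Current: I = V / Z = -0.03368 + j0.1393 A = 0.1433∠103.6° A.
Step 6 — Complex power: S = V·I* = 2.053 + j0.2051 VA.
Step 7 — Real power: P = Re(S) = 2.053 W.
Step 8 — Reactive power: Q = Im(S) = 0.2051 VAR.
Step 9 — Apparent power: |S| = 2.063 VA.
Step 10 — Power factor: PF = P/|S| = 0.995 (lagging).

(a) P = 2.053 W  (b) Q = 0.2051 VAR  (c) S = 2.063 VA  (d) PF = 0.995 (lagging)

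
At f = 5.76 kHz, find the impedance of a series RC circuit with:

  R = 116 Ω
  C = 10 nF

Step 1 — Angular frequency: ω = 2π·f = 2π·5760 = 3.619e+04 rad/s.
Step 2 — Component impedances:
  R: Z = R = 116 Ω
  C: Z = 1/(jωC) = -j/(ω·C) = 0 - j2763 Ω
Step 3 — Series combination: Z_total = R + C = 116 - j2763 Ω = 2766∠-87.6° Ω.

Z = 116 - j2763 Ω = 2766∠-87.6° Ω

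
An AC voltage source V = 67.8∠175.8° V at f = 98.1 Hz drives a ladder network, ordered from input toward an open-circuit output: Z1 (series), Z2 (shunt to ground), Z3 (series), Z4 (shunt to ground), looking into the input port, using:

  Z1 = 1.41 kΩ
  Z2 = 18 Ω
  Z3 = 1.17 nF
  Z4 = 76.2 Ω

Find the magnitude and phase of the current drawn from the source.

Step 1 — Angular frequency: ω = 2π·f = 2π·98.1 = 616.4 rad/s.
Step 2 — Component impedances:
  Z1: Z = R = 1410 Ω
  Z2: Z = R = 18 Ω
  Z3: Z = 1/(jωC) = -j/(ω·C) = 0 - j1.387e+06 Ω
  Z4: Z = R = 76.2 Ω
Step 3 — Ladder network (open output): work backward from the far end, alternating series and parallel combinations. Z_in = 1428 - j0.0002337 Ω = 1428∠-0.0° Ω.
Step 4 — Source phasor: V = 67.8∠175.8° V = -67.62 + j4.966 V.
Step 5 — Ohm's law: I = V / Z_total = (-67.62 + j4.966) / (1428 - j0.0002337) = -0.04735 + j0.003477 A.
Step 6 — Convert to polar: |I| = 0.04748 A, ∠I = 175.8°.

I = 0.04748∠175.8° A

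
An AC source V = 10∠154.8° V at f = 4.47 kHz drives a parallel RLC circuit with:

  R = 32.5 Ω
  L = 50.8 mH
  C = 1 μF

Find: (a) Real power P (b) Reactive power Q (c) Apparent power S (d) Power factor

Step 1 — Angular frequency: ω = 2π·f = 2π·4470 = 2.809e+04 rad/s.
Step 2 — Component impedances:
  R: Z = R = 32.5 Ω
  L: Z = jωL = j·2.809e+04·0.0508 = 0 + j1427 Ω
  C: Z = 1/(jωC) = -j/(ω·C) = 0 - j35.61 Ω
Step 3 — Parallel combination: 1/Z_total = 1/R + 1/L + 1/C; Z_total = 18.13 - j16.14 Ω = 24.28∠-41.7° Ω.
Step 4 — Source phasor: V = 10∠154.8° V = -9.048 + j4.258 V.
Step 5 — Current: I = V / Z = -0.395 - j0.1168 A = 0.4119∠-163.5° A.
Step 6 — Complex power: S = V·I* = 3.077 - j2.738 VA.
Step 7 — Real power: P = Re(S) = 3.077 W.
Step 8 — Reactive power: Q = Im(S) = -2.738 VAR.
Step 9 — Apparent power: |S| = 4.119 VA.
Step 10 — Power factor: PF = P/|S| = 0.747 (leading).

(a) P = 3.077 W  (b) Q = -2.738 VAR  (c) S = 4.119 VA  (d) PF = 0.747 (leading)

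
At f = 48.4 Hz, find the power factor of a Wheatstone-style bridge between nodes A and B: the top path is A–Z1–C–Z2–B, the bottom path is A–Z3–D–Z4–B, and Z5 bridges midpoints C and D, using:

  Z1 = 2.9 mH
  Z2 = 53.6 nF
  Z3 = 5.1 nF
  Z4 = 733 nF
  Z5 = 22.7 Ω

Step 1 — Angular frequency: ω = 2π·f = 2π·48.4 = 304.1 rad/s.
Step 2 — Component impedances:
  Z1: Z = jωL = j·304.1·0.0029 = 0 + j0.8819 Ω
  Z2: Z = 1/(jωC) = -j/(ω·C) = 0 - j6.135e+04 Ω
  Z3: Z = 1/(jωC) = -j/(ω·C) = 0 - j6.448e+05 Ω
  Z4: Z = 1/(jωC) = -j/(ω·C) = 0 - j4486 Ω
  Z5: Z = R = 22.7 Ω
Step 3 — Bridge requires nodal analysis (the Z5 bridge couples midpoints C and D, so the two paths cannot be reduced to a simple series/parallel combination). Setting node B to ground and injecting 1 A at node A, the 3-node admittance system at A, C, D solves to V_A = Z_AB = 19.71 - j4180 Ω = 4180∠-89.7° Ω.
Step 4 — Power factor: PF = cos(φ) = Re(Z)/|Z| = 19.712/4179.6 = 0.004716.
Step 5 — Type: Im(Z) = -4180 ⇒ leading (phase φ = -89.7°).

PF = 0.004716 (leading, φ = -89.7°)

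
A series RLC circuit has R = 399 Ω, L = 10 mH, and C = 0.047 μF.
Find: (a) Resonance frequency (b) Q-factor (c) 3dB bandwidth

Step 1 — Resonance condition Im(Z)=0 gives ω₀ = 1/√(LC).
Step 2 — ω₀ = 1/√(0.01·4.7e-08) = 4.613e+04 rad/s.
Step 3 — f₀ = ω₀/(2π) = 7341 Hz.
Step 4 — Series Q: Q = ω₀L/R = 4.613e+04·0.01/399 = 1.156.
Step 5 — 3dB bandwidth: Δω = ω₀/Q = 3.99e+04 rad/s; BW = Δω/(2π) = 6350 Hz.

(a) f₀ = 7341 Hz  (b) Q = 1.156  (c) BW = 6350 Hz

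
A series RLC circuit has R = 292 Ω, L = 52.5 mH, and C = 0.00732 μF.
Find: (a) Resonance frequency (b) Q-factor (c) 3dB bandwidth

Step 1 — Resonance: ω₀ = 1/√(LC) = 1/√(0.0525·7.32e-09) = 5.101e+04 rad/s.
Step 2 — f₀ = ω₀/(2π) = 8119 Hz.
Step 3 — Series Q: Q = ω₀L/R = 5.101e+04·0.0525/292 = 9.172.
Step 4 — Bandwidth: Δω = ω₀/Q = 5562 rad/s; BW = Δω/(2π) = 885.2 Hz.

(a) f₀ = 8119 Hz  (b) Q = 9.172  (c) BW = 885.2 Hz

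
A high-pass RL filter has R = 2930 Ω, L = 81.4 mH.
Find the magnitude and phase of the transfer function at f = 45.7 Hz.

Step 1 — Angular frequency: ω = 2π·45.7 = 287.1 rad/s.
Step 2 — Transfer function: H(jω) = jωL/(R + jωL).
Step 3 — Numerator jωL = j·23.37; denominator R + jωL = 2930 + j23.37.
Step 4 — H = 6.363e-05 + j0.007977.
Step 5 — Magnitude: |H| = 0.007977 (-42.0 dB); phase: φ = 89.5°.

|H| = 0.007977 (-42.0 dB), φ = 89.5°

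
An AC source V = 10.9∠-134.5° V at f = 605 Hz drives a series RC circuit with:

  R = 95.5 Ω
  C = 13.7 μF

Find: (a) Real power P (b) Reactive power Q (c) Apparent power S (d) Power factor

Step 1 — Angular frequency: ω = 2π·f = 2π·605 = 3801 rad/s.
Step 2 — Component impedances:
  R: Z = R = 95.5 Ω
  C: Z = 1/(jωC) = -j/(ω·C) = 0 - j19.2 Ω
Step 3 — Series combination: Z_total = R + C = 95.5 - j19.2 Ω = 97.41∠-11.4° Ω.
Step 4 — Source phasor: V = 10.9∠-134.5° V = -7.64 - j7.774 V.
Step 5 — Current: I = V / Z = -0.06116 - j0.0937 A = 0.1119∠-123.1° A.
Step 6 — Complex power: S = V·I* = 1.196 - j0.2404 VA.
Step 7 — Real power: P = Re(S) = 1.196 W.
Step 8 — Reactive power: Q = Im(S) = -0.2404 VAR.
Step 9 — Apparent power: |S| = 1.22 VA.
Step 10 — Power factor: PF = P/|S| = 0.9804 (leading).

(a) P = 1.196 W  (b) Q = -0.2404 VAR  (c) S = 1.22 VA  (d) PF = 0.9804 (leading)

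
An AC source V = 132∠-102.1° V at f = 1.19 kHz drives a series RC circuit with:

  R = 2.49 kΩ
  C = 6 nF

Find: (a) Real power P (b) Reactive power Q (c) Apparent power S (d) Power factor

Step 1 — Angular frequency: ω = 2π·f = 2π·1190 = 7477 rad/s.
Step 2 — Component impedances:
  R: Z = R = 2490 Ω
  C: Z = 1/(jωC) = -j/(ω·C) = 0 - j2.229e+04 Ω
Step 3 — Series combination: Z_total = R + C = 2490 - j2.229e+04 Ω = 2.243e+04∠-83.6° Ω.
Step 4 — Source phasor: V = 132∠-102.1° V = -27.67 - j129.1 V.
Step 5 — Current: I = V / Z = 0.005582 - j0.001865 A = 0.005885∠-18.5° A.
Step 6 — Complex power: S = V·I* = 0.08624 - j0.772 VA.
Step 7 — Real power: P = Re(S) = 0.08624 W.
Step 8 — Reactive power: Q = Im(S) = -0.772 VAR.
Step 9 — Apparent power: |S| = 0.7768 VA.
Step 10 — Power factor: PF = P/|S| = 0.111 (leading).

(a) P = 0.08624 W  (b) Q = -0.772 VAR  (c) S = 0.7768 VA  (d) PF = 0.111 (leading)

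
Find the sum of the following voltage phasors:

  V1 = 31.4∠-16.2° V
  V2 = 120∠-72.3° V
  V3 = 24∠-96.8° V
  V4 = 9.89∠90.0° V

Step 1 — Convert each phasor to rectangular form:
  V1 = 31.4·(cos(-16.2°) + j·sin(-16.2°)) = 30.15 - j8.76 V
  V2 = 120·(cos(-72.3°) + j·sin(-72.3°)) = 36.48 - j114.3 V
  V3 = 24·(cos(-96.8°) + j·sin(-96.8°)) = -2.842 - j23.83 V
  V4 = 9.89·(cos(90.0°) + j·sin(90.0°)) = 0 + j9.89 V
Step 2 — Sum components: V_total = 63.8 - j137 V.
Step 3 — Convert to polar: |V_total| = 151.1 V, ∠V_total = -65.0°.

V_total = 151.1∠-65.0° V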